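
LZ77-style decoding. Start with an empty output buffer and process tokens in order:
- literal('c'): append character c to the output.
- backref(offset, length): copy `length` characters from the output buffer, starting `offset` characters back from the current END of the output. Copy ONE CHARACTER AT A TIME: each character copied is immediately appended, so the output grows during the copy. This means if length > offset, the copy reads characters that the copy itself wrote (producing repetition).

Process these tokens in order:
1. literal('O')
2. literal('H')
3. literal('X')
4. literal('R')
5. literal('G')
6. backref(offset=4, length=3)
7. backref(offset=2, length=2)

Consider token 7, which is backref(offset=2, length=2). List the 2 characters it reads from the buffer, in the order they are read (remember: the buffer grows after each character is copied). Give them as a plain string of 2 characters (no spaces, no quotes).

Token 1: literal('O'). Output: "O"
Token 2: literal('H'). Output: "OH"
Token 3: literal('X'). Output: "OHX"
Token 4: literal('R'). Output: "OHXR"
Token 5: literal('G'). Output: "OHXRG"
Token 6: backref(off=4, len=3). Copied 'HXR' from pos 1. Output: "OHXRGHXR"
Token 7: backref(off=2, len=2). Buffer before: "OHXRGHXR" (len 8)
  byte 1: read out[6]='X', append. Buffer now: "OHXRGHXRX"
  byte 2: read out[7]='R', append. Buffer now: "OHXRGHXRXR"

Answer: XR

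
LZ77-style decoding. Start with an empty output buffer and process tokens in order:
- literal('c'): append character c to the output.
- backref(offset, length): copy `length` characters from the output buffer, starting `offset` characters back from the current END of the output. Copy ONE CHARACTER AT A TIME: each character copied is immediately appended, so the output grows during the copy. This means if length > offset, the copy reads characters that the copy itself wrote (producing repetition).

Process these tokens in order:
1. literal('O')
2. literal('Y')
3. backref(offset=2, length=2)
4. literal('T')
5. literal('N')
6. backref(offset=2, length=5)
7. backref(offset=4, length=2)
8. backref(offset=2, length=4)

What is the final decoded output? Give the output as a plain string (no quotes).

Answer: OYOYTNTNTNTNTNTNT

Derivation:
Token 1: literal('O'). Output: "O"
Token 2: literal('Y'). Output: "OY"
Token 3: backref(off=2, len=2). Copied 'OY' from pos 0. Output: "OYOY"
Token 4: literal('T'). Output: "OYOYT"
Token 5: literal('N'). Output: "OYOYTN"
Token 6: backref(off=2, len=5) (overlapping!). Copied 'TNTNT' from pos 4. Output: "OYOYTNTNTNT"
Token 7: backref(off=4, len=2). Copied 'NT' from pos 7. Output: "OYOYTNTNTNTNT"
Token 8: backref(off=2, len=4) (overlapping!). Copied 'NTNT' from pos 11. Output: "OYOYTNTNTNTNTNTNT"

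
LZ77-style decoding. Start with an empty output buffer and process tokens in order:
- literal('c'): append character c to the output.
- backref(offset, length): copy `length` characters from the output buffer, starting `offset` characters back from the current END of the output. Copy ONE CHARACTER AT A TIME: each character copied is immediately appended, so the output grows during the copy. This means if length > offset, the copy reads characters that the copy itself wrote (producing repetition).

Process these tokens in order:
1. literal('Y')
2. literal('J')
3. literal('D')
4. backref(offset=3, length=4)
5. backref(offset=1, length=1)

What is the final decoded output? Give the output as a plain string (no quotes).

Token 1: literal('Y'). Output: "Y"
Token 2: literal('J'). Output: "YJ"
Token 3: literal('D'). Output: "YJD"
Token 4: backref(off=3, len=4) (overlapping!). Copied 'YJDY' from pos 0. Output: "YJDYJDY"
Token 5: backref(off=1, len=1). Copied 'Y' from pos 6. Output: "YJDYJDYY"

Answer: YJDYJDYY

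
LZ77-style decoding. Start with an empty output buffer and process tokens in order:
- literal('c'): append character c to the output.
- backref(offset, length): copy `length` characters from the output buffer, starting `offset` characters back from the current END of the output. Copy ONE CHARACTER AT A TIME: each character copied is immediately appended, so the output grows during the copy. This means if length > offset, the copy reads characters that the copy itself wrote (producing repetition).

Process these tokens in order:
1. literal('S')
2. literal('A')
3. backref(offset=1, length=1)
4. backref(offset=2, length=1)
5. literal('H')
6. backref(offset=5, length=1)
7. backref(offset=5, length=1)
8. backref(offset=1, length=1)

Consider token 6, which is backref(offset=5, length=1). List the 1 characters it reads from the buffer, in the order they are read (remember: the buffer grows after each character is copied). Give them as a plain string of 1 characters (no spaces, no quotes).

Answer: S

Derivation:
Token 1: literal('S'). Output: "S"
Token 2: literal('A'). Output: "SA"
Token 3: backref(off=1, len=1). Copied 'A' from pos 1. Output: "SAA"
Token 4: backref(off=2, len=1). Copied 'A' from pos 1. Output: "SAAA"
Token 5: literal('H'). Output: "SAAAH"
Token 6: backref(off=5, len=1). Buffer before: "SAAAH" (len 5)
  byte 1: read out[0]='S', append. Buffer now: "SAAAHS"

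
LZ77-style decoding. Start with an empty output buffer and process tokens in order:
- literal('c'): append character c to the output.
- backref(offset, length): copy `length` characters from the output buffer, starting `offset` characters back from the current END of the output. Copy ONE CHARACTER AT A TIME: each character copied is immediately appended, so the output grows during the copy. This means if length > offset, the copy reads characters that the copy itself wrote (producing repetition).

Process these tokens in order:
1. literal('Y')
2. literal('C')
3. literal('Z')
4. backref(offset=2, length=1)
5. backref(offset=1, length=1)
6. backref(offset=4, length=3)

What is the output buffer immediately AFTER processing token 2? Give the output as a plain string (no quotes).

Token 1: literal('Y'). Output: "Y"
Token 2: literal('C'). Output: "YC"

Answer: YC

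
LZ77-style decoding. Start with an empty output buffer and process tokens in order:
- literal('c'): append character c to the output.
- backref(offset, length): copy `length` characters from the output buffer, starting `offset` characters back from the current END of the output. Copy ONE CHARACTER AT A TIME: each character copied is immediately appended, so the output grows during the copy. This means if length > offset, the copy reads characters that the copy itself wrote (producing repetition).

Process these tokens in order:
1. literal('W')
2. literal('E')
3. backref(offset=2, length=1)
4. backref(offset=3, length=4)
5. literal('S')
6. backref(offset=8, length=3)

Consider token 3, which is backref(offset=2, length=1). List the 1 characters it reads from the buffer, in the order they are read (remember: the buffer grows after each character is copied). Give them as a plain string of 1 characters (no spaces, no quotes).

Token 1: literal('W'). Output: "W"
Token 2: literal('E'). Output: "WE"
Token 3: backref(off=2, len=1). Buffer before: "WE" (len 2)
  byte 1: read out[0]='W', append. Buffer now: "WEW"

Answer: W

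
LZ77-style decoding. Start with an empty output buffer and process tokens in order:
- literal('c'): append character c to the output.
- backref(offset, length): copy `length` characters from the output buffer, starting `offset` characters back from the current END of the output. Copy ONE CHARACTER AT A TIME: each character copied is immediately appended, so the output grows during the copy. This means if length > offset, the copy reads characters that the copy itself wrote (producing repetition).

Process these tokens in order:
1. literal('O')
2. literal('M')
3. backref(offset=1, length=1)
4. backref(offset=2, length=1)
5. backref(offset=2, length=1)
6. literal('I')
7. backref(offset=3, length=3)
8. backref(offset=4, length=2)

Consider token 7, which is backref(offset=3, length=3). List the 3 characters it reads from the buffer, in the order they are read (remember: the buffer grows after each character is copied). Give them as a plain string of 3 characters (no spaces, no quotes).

Answer: MMI

Derivation:
Token 1: literal('O'). Output: "O"
Token 2: literal('M'). Output: "OM"
Token 3: backref(off=1, len=1). Copied 'M' from pos 1. Output: "OMM"
Token 4: backref(off=2, len=1). Copied 'M' from pos 1. Output: "OMMM"
Token 5: backref(off=2, len=1). Copied 'M' from pos 2. Output: "OMMMM"
Token 6: literal('I'). Output: "OMMMMI"
Token 7: backref(off=3, len=3). Buffer before: "OMMMMI" (len 6)
  byte 1: read out[3]='M', append. Buffer now: "OMMMMIM"
  byte 2: read out[4]='M', append. Buffer now: "OMMMMIMM"
  byte 3: read out[5]='I', append. Buffer now: "OMMMMIMMI"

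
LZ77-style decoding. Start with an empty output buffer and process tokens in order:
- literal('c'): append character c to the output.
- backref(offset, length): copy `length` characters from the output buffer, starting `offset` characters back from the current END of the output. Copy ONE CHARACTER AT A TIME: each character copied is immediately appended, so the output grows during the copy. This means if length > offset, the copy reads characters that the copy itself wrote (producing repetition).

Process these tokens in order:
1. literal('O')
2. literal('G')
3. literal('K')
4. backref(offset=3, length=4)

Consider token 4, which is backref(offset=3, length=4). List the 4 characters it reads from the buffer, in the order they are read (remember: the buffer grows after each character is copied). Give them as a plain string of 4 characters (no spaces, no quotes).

Answer: OGKO

Derivation:
Token 1: literal('O'). Output: "O"
Token 2: literal('G'). Output: "OG"
Token 3: literal('K'). Output: "OGK"
Token 4: backref(off=3, len=4). Buffer before: "OGK" (len 3)
  byte 1: read out[0]='O', append. Buffer now: "OGKO"
  byte 2: read out[1]='G', append. Buffer now: "OGKOG"
  byte 3: read out[2]='K', append. Buffer now: "OGKOGK"
  byte 4: read out[3]='O', append. Buffer now: "OGKOGKO"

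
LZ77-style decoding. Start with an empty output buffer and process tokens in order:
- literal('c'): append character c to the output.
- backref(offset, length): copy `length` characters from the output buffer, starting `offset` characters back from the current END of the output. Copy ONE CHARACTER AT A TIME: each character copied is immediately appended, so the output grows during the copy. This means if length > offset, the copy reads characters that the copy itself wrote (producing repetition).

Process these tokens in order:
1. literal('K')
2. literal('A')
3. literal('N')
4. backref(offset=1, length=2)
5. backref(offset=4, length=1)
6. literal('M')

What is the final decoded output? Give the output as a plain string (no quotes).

Answer: KANNNAM

Derivation:
Token 1: literal('K'). Output: "K"
Token 2: literal('A'). Output: "KA"
Token 3: literal('N'). Output: "KAN"
Token 4: backref(off=1, len=2) (overlapping!). Copied 'NN' from pos 2. Output: "KANNN"
Token 5: backref(off=4, len=1). Copied 'A' from pos 1. Output: "KANNNA"
Token 6: literal('M'). Output: "KANNNAM"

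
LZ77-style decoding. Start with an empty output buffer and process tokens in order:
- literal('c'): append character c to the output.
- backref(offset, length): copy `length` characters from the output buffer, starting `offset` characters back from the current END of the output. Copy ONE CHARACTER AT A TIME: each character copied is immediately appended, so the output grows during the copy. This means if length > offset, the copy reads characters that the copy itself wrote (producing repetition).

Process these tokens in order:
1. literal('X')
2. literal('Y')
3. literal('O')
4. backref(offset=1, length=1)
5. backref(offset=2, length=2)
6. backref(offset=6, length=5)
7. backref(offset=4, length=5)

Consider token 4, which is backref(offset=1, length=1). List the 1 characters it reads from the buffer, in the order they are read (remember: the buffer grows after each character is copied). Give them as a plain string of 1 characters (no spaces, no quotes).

Token 1: literal('X'). Output: "X"
Token 2: literal('Y'). Output: "XY"
Token 3: literal('O'). Output: "XYO"
Token 4: backref(off=1, len=1). Buffer before: "XYO" (len 3)
  byte 1: read out[2]='O', append. Buffer now: "XYOO"

Answer: O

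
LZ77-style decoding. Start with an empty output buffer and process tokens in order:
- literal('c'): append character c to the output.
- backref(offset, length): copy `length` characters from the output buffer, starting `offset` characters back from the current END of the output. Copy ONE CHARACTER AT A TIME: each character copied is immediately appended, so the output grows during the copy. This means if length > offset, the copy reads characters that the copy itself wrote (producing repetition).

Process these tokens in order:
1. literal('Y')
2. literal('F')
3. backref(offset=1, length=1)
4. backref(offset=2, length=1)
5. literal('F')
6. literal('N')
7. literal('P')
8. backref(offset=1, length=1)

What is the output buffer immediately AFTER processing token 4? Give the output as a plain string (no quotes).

Token 1: literal('Y'). Output: "Y"
Token 2: literal('F'). Output: "YF"
Token 3: backref(off=1, len=1). Copied 'F' from pos 1. Output: "YFF"
Token 4: backref(off=2, len=1). Copied 'F' from pos 1. Output: "YFFF"

Answer: YFFF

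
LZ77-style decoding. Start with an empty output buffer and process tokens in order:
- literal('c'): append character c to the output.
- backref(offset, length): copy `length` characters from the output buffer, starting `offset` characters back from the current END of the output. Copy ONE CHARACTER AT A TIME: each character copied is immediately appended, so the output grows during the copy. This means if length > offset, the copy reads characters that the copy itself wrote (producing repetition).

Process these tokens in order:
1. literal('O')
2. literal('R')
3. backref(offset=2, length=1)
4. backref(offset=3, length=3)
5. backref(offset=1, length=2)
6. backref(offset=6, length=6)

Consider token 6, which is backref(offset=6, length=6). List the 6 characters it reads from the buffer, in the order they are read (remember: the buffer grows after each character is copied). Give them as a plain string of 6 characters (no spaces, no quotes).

Token 1: literal('O'). Output: "O"
Token 2: literal('R'). Output: "OR"
Token 3: backref(off=2, len=1). Copied 'O' from pos 0. Output: "ORO"
Token 4: backref(off=3, len=3). Copied 'ORO' from pos 0. Output: "OROORO"
Token 5: backref(off=1, len=2) (overlapping!). Copied 'OO' from pos 5. Output: "OROOROOO"
Token 6: backref(off=6, len=6). Buffer before: "OROOROOO" (len 8)
  byte 1: read out[2]='O', append. Buffer now: "OROOROOOO"
  byte 2: read out[3]='O', append. Buffer now: "OROOROOOOO"
  byte 3: read out[4]='R', append. Buffer now: "OROOROOOOOR"
  byte 4: read out[5]='O', append. Buffer now: "OROOROOOOORO"
  byte 5: read out[6]='O', append. Buffer now: "OROOROOOOOROO"
  byte 6: read out[7]='O', append. Buffer now: "OROOROOOOOROOO"

Answer: OOROOO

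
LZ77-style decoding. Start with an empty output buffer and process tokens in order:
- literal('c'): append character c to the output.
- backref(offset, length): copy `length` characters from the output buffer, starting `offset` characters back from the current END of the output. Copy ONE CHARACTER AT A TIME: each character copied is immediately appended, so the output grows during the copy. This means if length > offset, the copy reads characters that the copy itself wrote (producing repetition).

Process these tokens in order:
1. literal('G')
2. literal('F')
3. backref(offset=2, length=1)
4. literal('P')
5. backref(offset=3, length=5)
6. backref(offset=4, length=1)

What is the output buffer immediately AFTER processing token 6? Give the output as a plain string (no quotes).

Token 1: literal('G'). Output: "G"
Token 2: literal('F'). Output: "GF"
Token 3: backref(off=2, len=1). Copied 'G' from pos 0. Output: "GFG"
Token 4: literal('P'). Output: "GFGP"
Token 5: backref(off=3, len=5) (overlapping!). Copied 'FGPFG' from pos 1. Output: "GFGPFGPFG"
Token 6: backref(off=4, len=1). Copied 'G' from pos 5. Output: "GFGPFGPFGG"

Answer: GFGPFGPFGG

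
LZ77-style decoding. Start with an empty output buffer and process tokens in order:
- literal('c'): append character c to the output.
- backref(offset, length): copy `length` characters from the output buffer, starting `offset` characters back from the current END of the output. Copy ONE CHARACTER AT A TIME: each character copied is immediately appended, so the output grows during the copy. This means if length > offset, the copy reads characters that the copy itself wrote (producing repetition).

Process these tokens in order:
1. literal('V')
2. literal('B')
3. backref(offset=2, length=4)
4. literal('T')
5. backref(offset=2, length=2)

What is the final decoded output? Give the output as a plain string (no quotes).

Answer: VBVBVBTBT

Derivation:
Token 1: literal('V'). Output: "V"
Token 2: literal('B'). Output: "VB"
Token 3: backref(off=2, len=4) (overlapping!). Copied 'VBVB' from pos 0. Output: "VBVBVB"
Token 4: literal('T'). Output: "VBVBVBT"
Token 5: backref(off=2, len=2). Copied 'BT' from pos 5. Output: "VBVBVBTBT"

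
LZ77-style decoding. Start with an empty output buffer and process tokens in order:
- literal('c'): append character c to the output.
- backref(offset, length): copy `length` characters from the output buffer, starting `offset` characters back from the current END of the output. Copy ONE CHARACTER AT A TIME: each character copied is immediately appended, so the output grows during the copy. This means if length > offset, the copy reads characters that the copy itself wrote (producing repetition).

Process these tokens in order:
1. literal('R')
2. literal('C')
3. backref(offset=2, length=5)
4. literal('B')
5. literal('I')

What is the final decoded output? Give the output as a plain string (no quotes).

Token 1: literal('R'). Output: "R"
Token 2: literal('C'). Output: "RC"
Token 3: backref(off=2, len=5) (overlapping!). Copied 'RCRCR' from pos 0. Output: "RCRCRCR"
Token 4: literal('B'). Output: "RCRCRCRB"
Token 5: literal('I'). Output: "RCRCRCRBI"

Answer: RCRCRCRBI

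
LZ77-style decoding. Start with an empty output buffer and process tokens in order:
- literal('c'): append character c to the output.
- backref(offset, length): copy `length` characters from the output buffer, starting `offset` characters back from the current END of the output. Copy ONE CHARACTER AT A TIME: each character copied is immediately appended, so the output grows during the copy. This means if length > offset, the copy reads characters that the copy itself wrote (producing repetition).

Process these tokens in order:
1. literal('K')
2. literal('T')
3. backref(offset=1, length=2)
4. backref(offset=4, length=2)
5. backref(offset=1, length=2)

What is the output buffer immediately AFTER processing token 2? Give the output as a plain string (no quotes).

Answer: KT

Derivation:
Token 1: literal('K'). Output: "K"
Token 2: literal('T'). Output: "KT"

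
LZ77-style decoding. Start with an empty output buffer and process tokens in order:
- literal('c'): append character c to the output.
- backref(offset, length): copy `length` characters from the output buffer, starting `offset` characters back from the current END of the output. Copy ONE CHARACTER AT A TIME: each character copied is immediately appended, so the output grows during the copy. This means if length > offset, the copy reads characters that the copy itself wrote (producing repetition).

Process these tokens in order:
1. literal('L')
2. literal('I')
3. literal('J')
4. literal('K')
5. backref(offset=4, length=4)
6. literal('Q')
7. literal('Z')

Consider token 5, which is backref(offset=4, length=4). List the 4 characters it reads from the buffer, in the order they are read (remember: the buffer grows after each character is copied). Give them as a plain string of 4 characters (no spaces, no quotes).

Answer: LIJK

Derivation:
Token 1: literal('L'). Output: "L"
Token 2: literal('I'). Output: "LI"
Token 3: literal('J'). Output: "LIJ"
Token 4: literal('K'). Output: "LIJK"
Token 5: backref(off=4, len=4). Buffer before: "LIJK" (len 4)
  byte 1: read out[0]='L', append. Buffer now: "LIJKL"
  byte 2: read out[1]='I', append. Buffer now: "LIJKLI"
  byte 3: read out[2]='J', append. Buffer now: "LIJKLIJ"
  byte 4: read out[3]='K', append. Buffer now: "LIJKLIJK"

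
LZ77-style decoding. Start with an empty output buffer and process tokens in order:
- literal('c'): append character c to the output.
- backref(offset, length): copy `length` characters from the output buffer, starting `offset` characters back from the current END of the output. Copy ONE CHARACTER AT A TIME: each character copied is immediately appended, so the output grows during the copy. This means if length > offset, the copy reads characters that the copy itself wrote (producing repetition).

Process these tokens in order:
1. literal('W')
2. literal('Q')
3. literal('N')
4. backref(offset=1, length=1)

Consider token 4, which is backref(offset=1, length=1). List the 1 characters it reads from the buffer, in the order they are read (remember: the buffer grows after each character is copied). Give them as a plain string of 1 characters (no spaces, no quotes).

Token 1: literal('W'). Output: "W"
Token 2: literal('Q'). Output: "WQ"
Token 3: literal('N'). Output: "WQN"
Token 4: backref(off=1, len=1). Buffer before: "WQN" (len 3)
  byte 1: read out[2]='N', append. Buffer now: "WQNN"

Answer: N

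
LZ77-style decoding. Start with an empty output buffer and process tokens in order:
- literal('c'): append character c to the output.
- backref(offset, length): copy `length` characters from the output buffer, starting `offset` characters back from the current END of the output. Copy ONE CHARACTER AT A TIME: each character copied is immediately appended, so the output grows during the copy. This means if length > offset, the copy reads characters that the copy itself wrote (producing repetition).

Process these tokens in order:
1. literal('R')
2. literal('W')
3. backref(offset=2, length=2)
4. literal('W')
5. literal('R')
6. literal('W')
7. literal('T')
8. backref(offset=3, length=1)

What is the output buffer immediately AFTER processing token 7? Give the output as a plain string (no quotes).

Token 1: literal('R'). Output: "R"
Token 2: literal('W'). Output: "RW"
Token 3: backref(off=2, len=2). Copied 'RW' from pos 0. Output: "RWRW"
Token 4: literal('W'). Output: "RWRWW"
Token 5: literal('R'). Output: "RWRWWR"
Token 6: literal('W'). Output: "RWRWWRW"
Token 7: literal('T'). Output: "RWRWWRWT"

Answer: RWRWWRWT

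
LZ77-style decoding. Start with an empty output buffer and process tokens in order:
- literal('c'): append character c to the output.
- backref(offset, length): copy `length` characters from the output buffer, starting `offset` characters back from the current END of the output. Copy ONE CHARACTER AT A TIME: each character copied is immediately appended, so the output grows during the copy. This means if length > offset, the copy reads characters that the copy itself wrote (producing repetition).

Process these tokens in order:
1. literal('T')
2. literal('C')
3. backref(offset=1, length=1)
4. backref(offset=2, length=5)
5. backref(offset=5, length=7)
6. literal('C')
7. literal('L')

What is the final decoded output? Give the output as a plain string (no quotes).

Token 1: literal('T'). Output: "T"
Token 2: literal('C'). Output: "TC"
Token 3: backref(off=1, len=1). Copied 'C' from pos 1. Output: "TCC"
Token 4: backref(off=2, len=5) (overlapping!). Copied 'CCCCC' from pos 1. Output: "TCCCCCCC"
Token 5: backref(off=5, len=7) (overlapping!). Copied 'CCCCCCC' from pos 3. Output: "TCCCCCCCCCCCCCC"
Token 6: literal('C'). Output: "TCCCCCCCCCCCCCCC"
Token 7: literal('L'). Output: "TCCCCCCCCCCCCCCCL"

Answer: TCCCCCCCCCCCCCCCL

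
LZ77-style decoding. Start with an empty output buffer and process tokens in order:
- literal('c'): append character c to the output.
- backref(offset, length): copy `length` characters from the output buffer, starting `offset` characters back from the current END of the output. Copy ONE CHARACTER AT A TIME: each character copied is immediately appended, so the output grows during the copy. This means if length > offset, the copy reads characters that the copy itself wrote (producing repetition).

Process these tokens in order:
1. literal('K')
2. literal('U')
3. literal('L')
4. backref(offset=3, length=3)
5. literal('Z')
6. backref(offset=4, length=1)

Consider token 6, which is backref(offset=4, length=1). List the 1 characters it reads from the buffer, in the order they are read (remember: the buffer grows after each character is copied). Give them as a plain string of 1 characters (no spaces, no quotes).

Token 1: literal('K'). Output: "K"
Token 2: literal('U'). Output: "KU"
Token 3: literal('L'). Output: "KUL"
Token 4: backref(off=3, len=3). Copied 'KUL' from pos 0. Output: "KULKUL"
Token 5: literal('Z'). Output: "KULKULZ"
Token 6: backref(off=4, len=1). Buffer before: "KULKULZ" (len 7)
  byte 1: read out[3]='K', append. Buffer now: "KULKULZK"

Answer: K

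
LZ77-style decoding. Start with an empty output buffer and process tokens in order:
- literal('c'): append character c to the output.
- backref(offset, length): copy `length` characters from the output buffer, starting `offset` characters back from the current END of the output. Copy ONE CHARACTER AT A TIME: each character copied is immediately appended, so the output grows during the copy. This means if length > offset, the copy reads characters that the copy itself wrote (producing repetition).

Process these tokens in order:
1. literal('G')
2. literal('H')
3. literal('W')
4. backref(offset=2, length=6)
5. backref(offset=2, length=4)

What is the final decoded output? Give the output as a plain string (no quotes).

Token 1: literal('G'). Output: "G"
Token 2: literal('H'). Output: "GH"
Token 3: literal('W'). Output: "GHW"
Token 4: backref(off=2, len=6) (overlapping!). Copied 'HWHWHW' from pos 1. Output: "GHWHWHWHW"
Token 5: backref(off=2, len=4) (overlapping!). Copied 'HWHW' from pos 7. Output: "GHWHWHWHWHWHW"

Answer: GHWHWHWHWHWHW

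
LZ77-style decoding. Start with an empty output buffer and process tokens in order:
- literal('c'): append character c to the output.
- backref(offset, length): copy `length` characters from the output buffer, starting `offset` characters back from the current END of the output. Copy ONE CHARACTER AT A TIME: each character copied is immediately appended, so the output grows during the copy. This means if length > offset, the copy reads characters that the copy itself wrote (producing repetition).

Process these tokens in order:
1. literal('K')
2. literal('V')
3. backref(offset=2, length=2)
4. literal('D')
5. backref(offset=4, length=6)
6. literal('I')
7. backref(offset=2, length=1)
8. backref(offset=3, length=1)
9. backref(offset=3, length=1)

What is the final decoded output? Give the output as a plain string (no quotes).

Token 1: literal('K'). Output: "K"
Token 2: literal('V'). Output: "KV"
Token 3: backref(off=2, len=2). Copied 'KV' from pos 0. Output: "KVKV"
Token 4: literal('D'). Output: "KVKVD"
Token 5: backref(off=4, len=6) (overlapping!). Copied 'VKVDVK' from pos 1. Output: "KVKVDVKVDVK"
Token 6: literal('I'). Output: "KVKVDVKVDVKI"
Token 7: backref(off=2, len=1). Copied 'K' from pos 10. Output: "KVKVDVKVDVKIK"
Token 8: backref(off=3, len=1). Copied 'K' from pos 10. Output: "KVKVDVKVDVKIKK"
Token 9: backref(off=3, len=1). Copied 'I' from pos 11. Output: "KVKVDVKVDVKIKKI"

Answer: KVKVDVKVDVKIKKI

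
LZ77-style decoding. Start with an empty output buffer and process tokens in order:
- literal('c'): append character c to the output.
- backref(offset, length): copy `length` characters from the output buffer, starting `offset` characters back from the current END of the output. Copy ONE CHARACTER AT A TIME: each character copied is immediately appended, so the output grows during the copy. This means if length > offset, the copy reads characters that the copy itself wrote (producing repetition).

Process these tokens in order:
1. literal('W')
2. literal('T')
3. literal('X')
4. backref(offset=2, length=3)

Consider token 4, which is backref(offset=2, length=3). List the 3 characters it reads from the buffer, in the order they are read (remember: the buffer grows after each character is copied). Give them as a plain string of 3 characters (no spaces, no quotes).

Answer: TXT

Derivation:
Token 1: literal('W'). Output: "W"
Token 2: literal('T'). Output: "WT"
Token 3: literal('X'). Output: "WTX"
Token 4: backref(off=2, len=3). Buffer before: "WTX" (len 3)
  byte 1: read out[1]='T', append. Buffer now: "WTXT"
  byte 2: read out[2]='X', append. Buffer now: "WTXTX"
  byte 3: read out[3]='T', append. Buffer now: "WTXTXT"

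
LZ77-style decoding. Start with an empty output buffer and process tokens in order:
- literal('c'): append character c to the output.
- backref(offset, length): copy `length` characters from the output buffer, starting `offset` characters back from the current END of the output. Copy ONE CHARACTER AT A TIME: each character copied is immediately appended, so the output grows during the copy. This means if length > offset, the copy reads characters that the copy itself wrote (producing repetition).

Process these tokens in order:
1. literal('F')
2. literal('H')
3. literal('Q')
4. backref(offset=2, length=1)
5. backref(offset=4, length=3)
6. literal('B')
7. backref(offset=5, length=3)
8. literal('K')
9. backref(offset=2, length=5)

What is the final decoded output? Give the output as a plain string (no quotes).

Token 1: literal('F'). Output: "F"
Token 2: literal('H'). Output: "FH"
Token 3: literal('Q'). Output: "FHQ"
Token 4: backref(off=2, len=1). Copied 'H' from pos 1. Output: "FHQH"
Token 5: backref(off=4, len=3). Copied 'FHQ' from pos 0. Output: "FHQHFHQ"
Token 6: literal('B'). Output: "FHQHFHQB"
Token 7: backref(off=5, len=3). Copied 'HFH' from pos 3. Output: "FHQHFHQBHFH"
Token 8: literal('K'). Output: "FHQHFHQBHFHK"
Token 9: backref(off=2, len=5) (overlapping!). Copied 'HKHKH' from pos 10. Output: "FHQHFHQBHFHKHKHKH"

Answer: FHQHFHQBHFHKHKHKH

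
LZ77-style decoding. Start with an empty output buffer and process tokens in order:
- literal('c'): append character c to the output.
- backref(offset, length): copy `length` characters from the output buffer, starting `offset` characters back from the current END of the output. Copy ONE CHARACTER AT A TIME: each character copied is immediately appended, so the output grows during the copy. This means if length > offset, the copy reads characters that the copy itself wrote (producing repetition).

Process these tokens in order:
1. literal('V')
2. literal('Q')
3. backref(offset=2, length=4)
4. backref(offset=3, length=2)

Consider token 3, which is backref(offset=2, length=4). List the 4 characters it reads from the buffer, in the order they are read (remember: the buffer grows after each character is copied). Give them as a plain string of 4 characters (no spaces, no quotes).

Answer: VQVQ

Derivation:
Token 1: literal('V'). Output: "V"
Token 2: literal('Q'). Output: "VQ"
Token 3: backref(off=2, len=4). Buffer before: "VQ" (len 2)
  byte 1: read out[0]='V', append. Buffer now: "VQV"
  byte 2: read out[1]='Q', append. Buffer now: "VQVQ"
  byte 3: read out[2]='V', append. Buffer now: "VQVQV"
  byte 4: read out[3]='Q', append. Buffer now: "VQVQVQ"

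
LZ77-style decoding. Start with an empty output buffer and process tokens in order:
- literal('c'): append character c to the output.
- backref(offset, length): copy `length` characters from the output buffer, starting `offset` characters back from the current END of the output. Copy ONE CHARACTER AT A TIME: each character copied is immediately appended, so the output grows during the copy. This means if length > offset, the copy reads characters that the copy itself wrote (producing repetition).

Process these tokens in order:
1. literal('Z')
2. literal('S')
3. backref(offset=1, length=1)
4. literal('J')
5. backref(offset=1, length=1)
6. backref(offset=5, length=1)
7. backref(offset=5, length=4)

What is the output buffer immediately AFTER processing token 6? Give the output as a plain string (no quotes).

Token 1: literal('Z'). Output: "Z"
Token 2: literal('S'). Output: "ZS"
Token 3: backref(off=1, len=1). Copied 'S' from pos 1. Output: "ZSS"
Token 4: literal('J'). Output: "ZSSJ"
Token 5: backref(off=1, len=1). Copied 'J' from pos 3. Output: "ZSSJJ"
Token 6: backref(off=5, len=1). Copied 'Z' from pos 0. Output: "ZSSJJZ"

Answer: ZSSJJZ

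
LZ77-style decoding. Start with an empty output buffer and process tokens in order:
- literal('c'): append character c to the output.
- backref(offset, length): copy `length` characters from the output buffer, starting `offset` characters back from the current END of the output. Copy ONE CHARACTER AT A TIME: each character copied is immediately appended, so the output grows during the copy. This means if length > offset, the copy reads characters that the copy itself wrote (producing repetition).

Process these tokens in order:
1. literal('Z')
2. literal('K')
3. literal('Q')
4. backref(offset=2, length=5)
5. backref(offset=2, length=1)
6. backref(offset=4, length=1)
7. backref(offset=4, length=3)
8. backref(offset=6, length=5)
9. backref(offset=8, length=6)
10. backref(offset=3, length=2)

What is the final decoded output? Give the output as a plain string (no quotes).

Answer: ZKQKQKQKQKQKQKQKQKQKQKQKKQ

Derivation:
Token 1: literal('Z'). Output: "Z"
Token 2: literal('K'). Output: "ZK"
Token 3: literal('Q'). Output: "ZKQ"
Token 4: backref(off=2, len=5) (overlapping!). Copied 'KQKQK' from pos 1. Output: "ZKQKQKQK"
Token 5: backref(off=2, len=1). Copied 'Q' from pos 6. Output: "ZKQKQKQKQ"
Token 6: backref(off=4, len=1). Copied 'K' from pos 5. Output: "ZKQKQKQKQK"
Token 7: backref(off=4, len=3). Copied 'QKQ' from pos 6. Output: "ZKQKQKQKQKQKQ"
Token 8: backref(off=6, len=5). Copied 'KQKQK' from pos 7. Output: "ZKQKQKQKQKQKQKQKQK"
Token 9: backref(off=8, len=6). Copied 'QKQKQK' from pos 10. Output: "ZKQKQKQKQKQKQKQKQKQKQKQK"
Token 10: backref(off=3, len=2). Copied 'KQ' from pos 21. Output: "ZKQKQKQKQKQKQKQKQKQKQKQKKQ"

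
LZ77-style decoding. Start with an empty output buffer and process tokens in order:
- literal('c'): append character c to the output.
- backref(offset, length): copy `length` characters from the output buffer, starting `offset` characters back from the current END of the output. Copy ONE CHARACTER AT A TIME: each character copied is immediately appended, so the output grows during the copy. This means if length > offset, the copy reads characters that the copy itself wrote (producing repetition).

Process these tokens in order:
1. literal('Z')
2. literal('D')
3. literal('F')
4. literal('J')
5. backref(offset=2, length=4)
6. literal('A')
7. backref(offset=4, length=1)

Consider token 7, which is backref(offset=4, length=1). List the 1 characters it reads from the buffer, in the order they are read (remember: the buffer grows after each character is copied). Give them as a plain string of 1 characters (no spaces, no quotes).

Token 1: literal('Z'). Output: "Z"
Token 2: literal('D'). Output: "ZD"
Token 3: literal('F'). Output: "ZDF"
Token 4: literal('J'). Output: "ZDFJ"
Token 5: backref(off=2, len=4) (overlapping!). Copied 'FJFJ' from pos 2. Output: "ZDFJFJFJ"
Token 6: literal('A'). Output: "ZDFJFJFJA"
Token 7: backref(off=4, len=1). Buffer before: "ZDFJFJFJA" (len 9)
  byte 1: read out[5]='J', append. Buffer now: "ZDFJFJFJAJ"

Answer: J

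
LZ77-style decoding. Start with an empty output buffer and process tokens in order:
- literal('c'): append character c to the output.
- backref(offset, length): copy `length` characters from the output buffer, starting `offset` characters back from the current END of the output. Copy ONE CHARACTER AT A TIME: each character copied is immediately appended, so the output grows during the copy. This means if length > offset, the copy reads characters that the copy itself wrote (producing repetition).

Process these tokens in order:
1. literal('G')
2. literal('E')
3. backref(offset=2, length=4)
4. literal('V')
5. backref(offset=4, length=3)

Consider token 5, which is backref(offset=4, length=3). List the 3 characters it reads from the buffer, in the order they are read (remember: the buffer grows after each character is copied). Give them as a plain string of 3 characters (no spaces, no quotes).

Answer: EGE

Derivation:
Token 1: literal('G'). Output: "G"
Token 2: literal('E'). Output: "GE"
Token 3: backref(off=2, len=4) (overlapping!). Copied 'GEGE' from pos 0. Output: "GEGEGE"
Token 4: literal('V'). Output: "GEGEGEV"
Token 5: backref(off=4, len=3). Buffer before: "GEGEGEV" (len 7)
  byte 1: read out[3]='E', append. Buffer now: "GEGEGEVE"
  byte 2: read out[4]='G', append. Buffer now: "GEGEGEVEG"
  byte 3: read out[5]='E', append. Buffer now: "GEGEGEVEGE"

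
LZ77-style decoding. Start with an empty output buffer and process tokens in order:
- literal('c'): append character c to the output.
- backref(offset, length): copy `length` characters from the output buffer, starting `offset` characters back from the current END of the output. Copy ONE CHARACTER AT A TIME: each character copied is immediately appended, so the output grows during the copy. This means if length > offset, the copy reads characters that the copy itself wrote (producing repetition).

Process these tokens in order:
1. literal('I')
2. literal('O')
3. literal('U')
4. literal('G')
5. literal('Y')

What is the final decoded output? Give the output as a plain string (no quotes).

Answer: IOUGY

Derivation:
Token 1: literal('I'). Output: "I"
Token 2: literal('O'). Output: "IO"
Token 3: literal('U'). Output: "IOU"
Token 4: literal('G'). Output: "IOUG"
Token 5: literal('Y'). Output: "IOUGY"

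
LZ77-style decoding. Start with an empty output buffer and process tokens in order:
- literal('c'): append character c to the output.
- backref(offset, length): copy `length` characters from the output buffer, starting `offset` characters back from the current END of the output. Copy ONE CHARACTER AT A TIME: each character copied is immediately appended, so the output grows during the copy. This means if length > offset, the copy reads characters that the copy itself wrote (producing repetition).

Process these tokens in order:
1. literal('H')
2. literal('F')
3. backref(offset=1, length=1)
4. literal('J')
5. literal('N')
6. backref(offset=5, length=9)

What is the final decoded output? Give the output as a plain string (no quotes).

Token 1: literal('H'). Output: "H"
Token 2: literal('F'). Output: "HF"
Token 3: backref(off=1, len=1). Copied 'F' from pos 1. Output: "HFF"
Token 4: literal('J'). Output: "HFFJ"
Token 5: literal('N'). Output: "HFFJN"
Token 6: backref(off=5, len=9) (overlapping!). Copied 'HFFJNHFFJ' from pos 0. Output: "HFFJNHFFJNHFFJ"

Answer: HFFJNHFFJNHFFJ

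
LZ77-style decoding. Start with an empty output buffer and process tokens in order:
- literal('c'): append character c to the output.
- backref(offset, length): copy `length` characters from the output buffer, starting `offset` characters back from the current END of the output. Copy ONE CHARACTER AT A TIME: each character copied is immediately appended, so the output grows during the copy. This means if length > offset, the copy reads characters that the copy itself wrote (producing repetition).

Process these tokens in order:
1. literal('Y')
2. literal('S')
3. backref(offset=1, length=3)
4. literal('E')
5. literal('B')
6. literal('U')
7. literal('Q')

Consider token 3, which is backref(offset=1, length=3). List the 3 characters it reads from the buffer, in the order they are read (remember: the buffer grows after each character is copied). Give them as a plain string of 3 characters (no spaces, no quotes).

Token 1: literal('Y'). Output: "Y"
Token 2: literal('S'). Output: "YS"
Token 3: backref(off=1, len=3). Buffer before: "YS" (len 2)
  byte 1: read out[1]='S', append. Buffer now: "YSS"
  byte 2: read out[2]='S', append. Buffer now: "YSSS"
  byte 3: read out[3]='S', append. Buffer now: "YSSSS"

Answer: SSS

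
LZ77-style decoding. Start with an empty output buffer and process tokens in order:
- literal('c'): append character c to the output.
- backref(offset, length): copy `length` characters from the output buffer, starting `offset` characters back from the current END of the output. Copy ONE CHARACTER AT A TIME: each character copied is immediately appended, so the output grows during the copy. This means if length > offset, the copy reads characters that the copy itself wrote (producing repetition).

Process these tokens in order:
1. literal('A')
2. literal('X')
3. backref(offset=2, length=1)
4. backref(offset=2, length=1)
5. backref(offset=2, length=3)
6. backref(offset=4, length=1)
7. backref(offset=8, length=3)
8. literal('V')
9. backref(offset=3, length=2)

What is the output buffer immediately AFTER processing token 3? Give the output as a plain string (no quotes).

Token 1: literal('A'). Output: "A"
Token 2: literal('X'). Output: "AX"
Token 3: backref(off=2, len=1). Copied 'A' from pos 0. Output: "AXA"

Answer: AXA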